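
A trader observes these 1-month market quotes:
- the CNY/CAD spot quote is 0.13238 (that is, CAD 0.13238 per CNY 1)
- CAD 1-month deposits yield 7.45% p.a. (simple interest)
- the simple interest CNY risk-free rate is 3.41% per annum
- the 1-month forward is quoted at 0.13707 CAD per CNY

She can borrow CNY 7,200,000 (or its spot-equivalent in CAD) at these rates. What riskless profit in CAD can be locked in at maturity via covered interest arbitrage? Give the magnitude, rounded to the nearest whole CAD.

CAD 30,655

T = 1/12 years.
Route A — deposit CNY, sell forward: 7,200,000 × 1.00284167 × 0.13707 = CAD 989,708.46.
Route B — convert at spot, deposit CAD: 7,200,000 × 0.13238 × 1.00620833 = CAD 959,053.38.
The quoted forward overvalues CNY, so borrow CAD, buy CNY at spot, deposit the CNY at 3.41%, and sell the proceeds forward at 0.13707.
The gap between the two covered legs is CAD 30,655.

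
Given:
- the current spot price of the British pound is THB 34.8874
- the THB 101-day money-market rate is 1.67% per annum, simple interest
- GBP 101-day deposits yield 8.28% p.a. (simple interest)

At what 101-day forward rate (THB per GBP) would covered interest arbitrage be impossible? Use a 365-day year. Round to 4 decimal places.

T = 101/365 years.
THB growth factor: 1 + 0.0167×101/365 = 1.0046211.
GBP accumulates by 1 + 0.0828×101/365 = 1.02291178.
Forward (THB per GBP) = 34.8874 × 1.0046211 / 1.02291178 = 34.263579.

34.2636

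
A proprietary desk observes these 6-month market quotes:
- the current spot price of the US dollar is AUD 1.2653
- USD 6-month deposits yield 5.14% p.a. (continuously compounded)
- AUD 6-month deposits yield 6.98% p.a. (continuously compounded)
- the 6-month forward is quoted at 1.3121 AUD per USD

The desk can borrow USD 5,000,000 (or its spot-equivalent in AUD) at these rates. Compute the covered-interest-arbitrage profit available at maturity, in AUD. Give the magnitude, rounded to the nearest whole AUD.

AUD 180,097

T = 6/12 years.
Keep in USD, deliver into the forward: 5,000,000·1.026033092·1.3121 = AUD 6,731,290.10.
Swap to AUD now, deposit: 5,000,000·1.2653·1.035516152 = AUD 6,551,192.94.
The quoted forward overvalues USD, so borrow AUD, buy USD at spot, deposit the USD at 5.14%, and sell the proceeds forward at 1.3121.
Profit = 6,731,290.10 − 6,551,192.94 = AUD 180,097.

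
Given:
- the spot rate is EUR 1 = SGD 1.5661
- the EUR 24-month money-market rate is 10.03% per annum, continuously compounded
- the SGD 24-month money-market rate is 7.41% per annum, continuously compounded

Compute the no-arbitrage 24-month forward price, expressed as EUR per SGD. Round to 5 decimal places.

T = 2 years.
Growth of 1 SGD over T: e^(0.0741×2) = 1.1597448.
EUR growth factor: e^(0.1003×2) = 1.2221358.
So F = 1.5661 × 1.1597448 / 1.2221358 = 1.486149 (SGD/EUR).
Invert for EUR per SGD: 1 / 1.486149 = 0.67288.

0.67288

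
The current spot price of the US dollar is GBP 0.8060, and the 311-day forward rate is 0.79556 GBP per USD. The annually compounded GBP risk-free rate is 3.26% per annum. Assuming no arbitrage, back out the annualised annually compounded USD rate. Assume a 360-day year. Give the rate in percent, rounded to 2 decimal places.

T = 311/360 years.
By CIP, F/S equals the GBP-to-USD growth ratio: 0.79556/0.806 = 0.9870471.
The GBP side grows by (1 + 0.0326)^(311/360) = 1.0281011.
So the USD growth factor = 1.0415927.
r = 1.0415927^(360/311) − 1 = 0.048302 → 4.83%.

4.83%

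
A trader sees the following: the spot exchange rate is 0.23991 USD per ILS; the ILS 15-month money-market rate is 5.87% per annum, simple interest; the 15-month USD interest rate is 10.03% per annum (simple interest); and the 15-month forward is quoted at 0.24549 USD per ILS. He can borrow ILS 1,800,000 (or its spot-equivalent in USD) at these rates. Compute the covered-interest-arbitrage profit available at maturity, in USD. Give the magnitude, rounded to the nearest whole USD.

USD 11,675

T = 15/12 years.
Invest the ILS and cover forward: 1,800,000 × 1.073375 × 0.24549 = USD 474,305.09.
Convert at spot and invest in USD: 1,800,000 × 0.23991 × 1.125375 = USD 485,979.69.
The quoted forward undervalues ILS, so borrow ILS, convert to USD at spot, deposit the USD at 10.03%, and buy ILS forward at 0.24549 to cover the loan.
Arbitrage profit = |474,305.09 − 485,979.69| = USD 11,675.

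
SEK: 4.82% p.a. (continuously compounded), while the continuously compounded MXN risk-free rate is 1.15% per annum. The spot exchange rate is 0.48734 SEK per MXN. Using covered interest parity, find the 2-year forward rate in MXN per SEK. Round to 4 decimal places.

1.9067

T = 2 years.
SEK accumulates by e^(0.0482×2) = 1.1011995.
MXN accumulates by e^(0.0115×2) = 1.0232665.
So F = 0.48734 × 1.1011995 / 1.0232665 = 0.5244563 (SEK/MXN).
Quoted the other way: 1/0.5244563 = 1.9067 MXN per SEK.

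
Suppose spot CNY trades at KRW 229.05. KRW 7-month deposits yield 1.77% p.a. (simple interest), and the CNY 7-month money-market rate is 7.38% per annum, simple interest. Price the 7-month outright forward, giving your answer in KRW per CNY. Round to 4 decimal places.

221.8637

T = 7/12 years.
Growth of 1 KRW over T: 1 + 0.0177×7/12 = 1.010325.
CNY growth factor: 1 + 0.0738×7/12 = 1.043050.
CIP: F = S · (grow KRW)/(grow CNY) = 229.05 × 1.010325/1.043050 = 221.863709 KRW per CNY.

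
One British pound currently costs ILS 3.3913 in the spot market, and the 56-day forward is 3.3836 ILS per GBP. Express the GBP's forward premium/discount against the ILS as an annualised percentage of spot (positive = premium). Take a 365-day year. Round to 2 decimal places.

-1.48%

T = 56/365 years.
(F − S)/S = (3.3836 − 3.3913)/3.3913 = -0.0022705.
Annualise by dividing by T: -0.0022705 / (56/365) = -0.014799 → -1.48%.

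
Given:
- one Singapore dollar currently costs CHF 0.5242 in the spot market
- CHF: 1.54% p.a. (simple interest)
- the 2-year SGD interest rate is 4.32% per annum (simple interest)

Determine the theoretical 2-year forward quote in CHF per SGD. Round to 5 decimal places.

0.49737

T = 2 years.
Growth of 1 CHF over T: 1 + 0.0154×2 = 1.030800.
SGD accumulates by 1 + 0.0432×2 = 1.086400.
So F = 0.5242 × 1.030800 / 1.086400 = 0.4973724 (CHF/SGD).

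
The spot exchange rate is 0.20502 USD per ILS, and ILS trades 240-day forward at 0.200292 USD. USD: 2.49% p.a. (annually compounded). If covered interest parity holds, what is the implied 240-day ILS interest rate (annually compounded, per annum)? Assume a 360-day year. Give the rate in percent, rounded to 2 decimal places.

6.14%

T = 240/360 years.
CIP gives F = S · g_USD/g_ILS, so g_USD/g_ILS = 0.200292/0.20502 = 0.9769388.
The USD side grows by (1 + 0.0249)^(240/360) = 1.0165319.
That pins the ILS growth at 1.0405277.
r = 1.0405277^(360/240) − 1 = 0.061403 → 6.14%.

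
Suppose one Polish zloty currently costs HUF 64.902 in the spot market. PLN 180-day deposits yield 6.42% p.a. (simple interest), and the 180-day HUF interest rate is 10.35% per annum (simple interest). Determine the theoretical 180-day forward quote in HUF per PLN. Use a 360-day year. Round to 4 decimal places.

66.1377

T = 180/360 years.
HUF accumulates by 1 + 0.1035×180/360 = 1.051750.
Growth of 1 PLN over T: 1 + 0.0642×180/360 = 1.032100.
So F = 64.902 × 1.051750 / 1.032100 = 66.137660 (HUF/PLN).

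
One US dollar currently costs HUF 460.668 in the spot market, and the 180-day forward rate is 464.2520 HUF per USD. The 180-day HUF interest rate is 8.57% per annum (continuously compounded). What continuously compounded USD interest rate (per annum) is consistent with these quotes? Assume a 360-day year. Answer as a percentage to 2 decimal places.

7.02%

T = 180/360 years.
CIP gives F = S · g_HUF/g_USD, so g_HUF/g_USD = 464.252/460.668 = 1.0077800.
HUF growth factor: e^(0.0857×180/360) = 1.0437813.
Hence g_USD = 1.0357234.
Take logs: ln 1.0357234 / (180/360) = 0.070200, so 7.02%.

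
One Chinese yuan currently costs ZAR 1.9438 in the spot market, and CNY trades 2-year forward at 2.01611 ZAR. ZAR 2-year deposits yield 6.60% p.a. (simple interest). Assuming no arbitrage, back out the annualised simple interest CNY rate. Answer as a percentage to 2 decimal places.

4.57%

T = 2 years.
F/S = 2.01611/1.9438 = 1.0372003 = (growth of ZAR) / (growth of CNY).
The ZAR side grows by 1 + 0.0660×2 = 1.132000.
Hence g_CNY = 1.0913996.
r = (1.0913996 − 1)/2 = 0.045700 → 4.57%.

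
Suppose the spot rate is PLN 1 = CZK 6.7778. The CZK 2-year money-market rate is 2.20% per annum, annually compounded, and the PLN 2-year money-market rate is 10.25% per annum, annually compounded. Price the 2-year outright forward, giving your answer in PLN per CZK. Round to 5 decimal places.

0.17170

T = 2 years.
Growth of 1 CZK over T: (1 + 0.0220)^2 = 1.044484.
PLN accumulates by (1 + 0.1025)^2 = 1.2155063.
CIP: F = S · (grow CZK)/(grow PLN) = 6.7778 × 1.044484/1.2155063 = 5.824160 CZK per PLN.
Invert for PLN per CZK: 1 / 5.824160 = 0.17170.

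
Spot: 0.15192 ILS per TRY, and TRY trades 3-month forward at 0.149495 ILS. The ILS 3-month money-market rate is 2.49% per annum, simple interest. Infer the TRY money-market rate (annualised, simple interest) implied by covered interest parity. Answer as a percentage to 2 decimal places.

9.02%

T = 3/12 years.
F/S = 0.149495/0.15192 = 0.9840377 = (growth of ILS) / (growth of TRY).
ILS growth factor: 1 + 0.0249×3/12 = 1.006225.
Hence g_TRY = 1.0225472.
r = (1.0225472 − 1)/(3/12) = 0.090189 → 9.02%.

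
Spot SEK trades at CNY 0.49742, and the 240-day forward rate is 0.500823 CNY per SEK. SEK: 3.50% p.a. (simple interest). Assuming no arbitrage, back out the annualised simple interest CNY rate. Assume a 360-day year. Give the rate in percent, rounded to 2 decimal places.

T = 240/360 years.
F/S = 0.500823/0.49742 = 1.0068413 = (growth of CNY) / (growth of SEK).
The SEK side grows by 1 + 0.0350×240/360 = 1.0233333.
Hence g_CNY = 1.0303342.
(1.0303342 − 1)/T = 0.045501, i.e. 4.55%.

4.55%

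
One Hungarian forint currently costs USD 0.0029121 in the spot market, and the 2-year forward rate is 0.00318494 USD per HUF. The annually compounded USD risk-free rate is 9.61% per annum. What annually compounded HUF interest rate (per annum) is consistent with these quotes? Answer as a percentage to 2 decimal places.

T = 2 years.
F/S = 0.00318494/0.0029121 = 1.0936918 = (growth of USD) / (growth of HUF).
The USD side grows by (1 + 0.0961)^2 = 1.2014352.
So the HUF growth factor = 1.0985135.
Annualise: 1.0985135^(1/2) − 1 = 0.048100 = 4.81%.

4.81%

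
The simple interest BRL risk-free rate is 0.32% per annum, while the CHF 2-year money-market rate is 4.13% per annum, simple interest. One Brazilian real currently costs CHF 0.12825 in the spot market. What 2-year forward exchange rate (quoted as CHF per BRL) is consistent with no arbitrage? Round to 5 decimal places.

T = 2 years.
Growth of 1 CHF over T: 1 + 0.0413×2 = 1.082600.
BRL accumulates by 1 + 0.0032×2 = 1.006400.
Forward (CHF per BRL) = 0.12825 × 1.082600 / 1.006400 = 0.1379605.

0.13796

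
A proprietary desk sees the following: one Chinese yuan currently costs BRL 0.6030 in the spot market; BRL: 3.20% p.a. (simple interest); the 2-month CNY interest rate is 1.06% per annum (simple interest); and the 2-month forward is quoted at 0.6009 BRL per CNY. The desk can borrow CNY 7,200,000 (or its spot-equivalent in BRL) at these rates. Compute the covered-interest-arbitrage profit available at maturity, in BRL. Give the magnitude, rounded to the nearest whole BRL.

T = 2/12 years.
Keep in CNY, deliver into the forward: 7,200,000·1.001766667·0.6009 = BRL 4,334,123.45.
Swap to BRL now, deposit: 7,200,000·0.6030·1.005333333 = BRL 4,364,755.20.
The quoted forward undervalues CNY, so borrow CNY, convert to BRL at spot, deposit the BRL at 3.20%, and buy CNY forward at 0.6009 to cover the loan.
The gap between the two covered legs is BRL 30,632.

BRL 30,632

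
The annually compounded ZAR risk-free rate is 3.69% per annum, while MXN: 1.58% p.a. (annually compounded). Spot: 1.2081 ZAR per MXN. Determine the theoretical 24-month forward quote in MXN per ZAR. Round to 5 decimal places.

T = 2 years.
ZAR growth factor: (1 + 0.0369)^2 = 1.0751616.
MXN accumulates by (1 + 0.0158)^2 = 1.0318496.
So F = 1.2081 × 1.0751616 / 1.0318496 = 1.258810 (ZAR/MXN).
Invert for MXN per ZAR: 1 / 1.258810 = 0.79440.

0.79440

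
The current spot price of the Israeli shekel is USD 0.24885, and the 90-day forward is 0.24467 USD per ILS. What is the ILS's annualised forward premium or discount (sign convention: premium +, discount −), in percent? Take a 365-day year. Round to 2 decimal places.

T = 90/365 years.
ILS trades forward at -1.67973% vs spot over the period.
Annualise by dividing by T: -0.0167973 / (90/365) = -0.068122 → -6.81%.

-6.81%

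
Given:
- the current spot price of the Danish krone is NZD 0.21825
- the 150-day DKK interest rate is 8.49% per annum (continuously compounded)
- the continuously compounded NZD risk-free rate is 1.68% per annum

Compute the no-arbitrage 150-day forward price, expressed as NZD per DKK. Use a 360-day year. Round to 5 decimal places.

0.21214

T = 150/360 years.
Growth of 1 NZD over T: e^(0.0168×150/360) = 1.0070246.
Growth of 1 DKK over T: e^(0.0849×150/360) = 1.0360081.
So F = 0.21825 × 1.0070246 / 1.0360081 = 0.2121442 (NZD/DKK).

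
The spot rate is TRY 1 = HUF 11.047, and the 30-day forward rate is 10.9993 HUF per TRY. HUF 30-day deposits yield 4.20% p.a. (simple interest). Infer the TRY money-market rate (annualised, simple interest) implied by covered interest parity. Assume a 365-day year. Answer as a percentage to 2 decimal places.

T = 30/365 years.
F/S = 10.9993/11.047 = 0.9956821 = (growth of HUF) / (growth of TRY).
The HUF side grows by 1 + 0.0420×30/365 = 1.0034521.
Hence g_TRY = 1.0078037.
(1.0078037 − 1)/T = 0.094945, i.e. 9.49%.

9.49%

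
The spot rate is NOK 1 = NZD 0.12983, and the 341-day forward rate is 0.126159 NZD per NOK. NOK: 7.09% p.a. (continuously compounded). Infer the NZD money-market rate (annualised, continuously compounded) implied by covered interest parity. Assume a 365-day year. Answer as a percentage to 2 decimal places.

4.02%

T = 341/365 years.
By CIP, F/S equals the NZD-to-NOK growth ratio: 0.126159/0.12983 = 0.9717246.
The NOK side grows by e^(0.0709×341/365) = 1.0684811.
That pins the NZD growth at 1.0382694.
Take logs: ln 1.0382694 / (341/365) = 0.040198, so 4.02%.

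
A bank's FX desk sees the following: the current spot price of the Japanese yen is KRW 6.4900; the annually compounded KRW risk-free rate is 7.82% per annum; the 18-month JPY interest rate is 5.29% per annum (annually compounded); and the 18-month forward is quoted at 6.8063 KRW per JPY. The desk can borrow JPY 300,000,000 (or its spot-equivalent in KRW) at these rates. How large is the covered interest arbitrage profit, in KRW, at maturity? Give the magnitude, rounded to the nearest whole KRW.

KRW 26,246,772

T = 18/12 years.
Keep in JPY, deliver into the forward: 300,000,000·1.080390330339·6.8063 = KRW 2,206,038,211.62.
Swap to KRW now, deposit: 300,000,000·6.4900·1.119564170456 = KRW 2,179,791,439.88.
The quoted forward overvalues JPY, so borrow KRW, buy JPY at spot, deposit the JPY at 5.29%, and sell the proceeds forward at 6.8063.
Profit = 2,206,038,211.62 − 2,179,791,439.88 = KRW 26,246,772.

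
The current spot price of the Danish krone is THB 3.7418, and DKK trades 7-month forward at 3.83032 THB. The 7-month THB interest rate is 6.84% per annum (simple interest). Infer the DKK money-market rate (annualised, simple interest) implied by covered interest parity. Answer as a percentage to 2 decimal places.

2.72%

T = 7/12 years.
By CIP, F/S equals the THB-to-DKK growth ratio: 3.83032/3.7418 = 1.0236571.
The THB side grows by 1 + 0.0684×7/12 = 1.039900.
So the DKK growth factor = 1.0158675.
r = (1.0158675 − 1)/(7/12) = 0.027201 → 2.72%.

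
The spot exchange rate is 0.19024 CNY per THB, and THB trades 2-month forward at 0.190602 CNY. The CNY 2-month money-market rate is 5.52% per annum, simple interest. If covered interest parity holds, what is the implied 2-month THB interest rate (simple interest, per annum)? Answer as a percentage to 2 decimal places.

4.37%

T = 2/12 years.
F/S = 0.190602/0.19024 = 1.0019029 = (growth of CNY) / (growth of THB).
The CNY side grows by 1 + 0.0552×2/12 = 1.009200.
Hence g_THB = 1.0072832.
(1.0072832 − 1)/T = 0.043699, i.e. 4.37%.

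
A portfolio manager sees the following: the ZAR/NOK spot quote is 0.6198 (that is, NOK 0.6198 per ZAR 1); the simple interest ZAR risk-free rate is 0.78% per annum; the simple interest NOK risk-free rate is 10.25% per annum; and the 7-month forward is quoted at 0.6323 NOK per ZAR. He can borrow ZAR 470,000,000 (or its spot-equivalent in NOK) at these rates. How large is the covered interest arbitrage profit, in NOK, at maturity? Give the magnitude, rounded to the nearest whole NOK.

T = 7/12 years.
Route A — deposit ZAR, sell forward: 470,000,000 × 1.004550 × 0.6323 = NOK 298,533,173.55.
Route B — convert at spot, deposit NOK: 470,000,000 × 0.6198 × 1.05979166667 = NOK 308,723,671.25.
The quoted forward undervalues ZAR, so borrow ZAR, convert to NOK at spot, deposit the NOK at 10.25%, and buy ZAR forward at 0.6323 to cover the loan.
Profit = 308,723,671.25 − 298,533,173.55 = NOK 10,190,498.

NOK 10,190,498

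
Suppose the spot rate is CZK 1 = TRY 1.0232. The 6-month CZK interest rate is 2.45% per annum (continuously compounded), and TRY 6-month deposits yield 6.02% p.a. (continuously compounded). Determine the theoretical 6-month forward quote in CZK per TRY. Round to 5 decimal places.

0.96004

T = 6/12 years.
TRY growth factor: e^(0.0602×6/12) = 1.0305576.
CZK growth factor: e^(0.0245×6/12) = 1.0123253.
CIP: F = S · (grow TRY)/(grow CZK) = 1.0232 × 1.0305576/1.0123253 = 1.041628 TRY per CZK.
Invert for CZK per TRY: 1 / 1.041628 = 0.96004.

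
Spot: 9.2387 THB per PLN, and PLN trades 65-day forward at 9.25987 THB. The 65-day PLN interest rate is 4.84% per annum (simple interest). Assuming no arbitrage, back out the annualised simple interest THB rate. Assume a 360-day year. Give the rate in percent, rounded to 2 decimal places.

6.12%

T = 65/360 years.
By CIP, F/S equals the THB-to-PLN growth ratio: 9.25987/9.2387 = 1.0022914.
PLN growth factor: 1 + 0.0484×65/360 = 1.0087389.
So the THB growth factor = 1.0110503.
(1.0110503 − 1)/T = 0.061202, i.e. 6.12%.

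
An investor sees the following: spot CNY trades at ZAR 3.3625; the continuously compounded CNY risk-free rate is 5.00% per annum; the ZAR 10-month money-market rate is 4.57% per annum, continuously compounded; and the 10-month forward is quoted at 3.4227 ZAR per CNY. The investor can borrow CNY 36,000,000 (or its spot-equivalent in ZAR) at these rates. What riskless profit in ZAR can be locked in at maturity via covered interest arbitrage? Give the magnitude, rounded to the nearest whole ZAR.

T = 10/12 years.
Invest the CNY and cover forward: 36,000,000 × 1.04254690519 × 3.4227 = ZAR 128,459,710.53.
Convert at spot and invest in ZAR: 36,000,000 × 3.3625 × 1.03881779742 = ZAR 125,748,894.38.
The quoted forward overvalues CNY, so borrow ZAR, buy CNY at spot, deposit the CNY at 5.00%, and sell the proceeds forward at 3.4227.
Arbitrage profit = |128,459,710.53 − 125,748,894.38| = ZAR 2,710,816.

ZAR 2,710,816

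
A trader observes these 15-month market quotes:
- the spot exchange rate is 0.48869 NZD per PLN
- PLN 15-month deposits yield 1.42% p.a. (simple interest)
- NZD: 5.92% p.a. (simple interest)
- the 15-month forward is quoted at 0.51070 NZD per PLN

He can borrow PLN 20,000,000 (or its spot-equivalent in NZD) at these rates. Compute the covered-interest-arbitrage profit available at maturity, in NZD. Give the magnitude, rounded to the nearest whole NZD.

NZD 101,763

T = 15/12 years.
Route A — deposit PLN, sell forward: 20,000,000 × 1.017750 × 0.51070 = NZD 10,395,298.50.
Route B — convert at spot, deposit NZD: 20,000,000 × 0.48869 × 1.074000 = NZD 10,497,061.20.
The quoted forward undervalues PLN, so borrow PLN, convert to NZD at spot, deposit the NZD at 5.92%, and buy PLN forward at 0.51070 to cover the loan.
Profit = 10,497,061.20 − 10,395,298.50 = NZD 101,763.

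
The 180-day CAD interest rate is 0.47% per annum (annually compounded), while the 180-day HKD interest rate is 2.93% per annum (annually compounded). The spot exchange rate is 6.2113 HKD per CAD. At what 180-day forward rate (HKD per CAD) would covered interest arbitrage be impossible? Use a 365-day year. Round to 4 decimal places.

T = 180/365 years.
HKD growth factor: (1 + 0.0293)^(180/365) = 1.0143436.
CAD accumulates by (1 + 0.0047)^(180/365) = 1.0023151.
So F = 6.2113 × 1.0143436 / 1.0023151 = 6.285840 (HKD/CAD).

6.2858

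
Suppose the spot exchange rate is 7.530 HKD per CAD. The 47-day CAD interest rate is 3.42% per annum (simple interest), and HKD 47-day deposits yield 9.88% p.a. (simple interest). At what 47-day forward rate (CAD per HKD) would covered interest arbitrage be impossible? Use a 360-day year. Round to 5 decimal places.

T = 47/360 years.
HKD accumulates by 1 + 0.0988×47/360 = 1.0128989.
CAD growth factor: 1 + 0.0342×47/360 = 1.004465.
CIP: F = S · (grow HKD)/(grow CAD) = 7.53 × 1.0128989/1.004465 = 7.593225 HKD per CAD.
Invert for CAD per HKD: 1 / 7.593225 = 0.13170.

0.13170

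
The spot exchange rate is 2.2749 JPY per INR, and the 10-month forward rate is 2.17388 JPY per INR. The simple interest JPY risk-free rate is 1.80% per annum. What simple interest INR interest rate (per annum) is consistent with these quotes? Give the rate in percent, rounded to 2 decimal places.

T = 10/12 years.
F/S = 2.17388/2.2749 = 0.9555937 = (growth of JPY) / (growth of INR).
The JPY side grows by 1 + 0.0180×10/12 = 1.015000.
Hence g_INR = 1.0621669.
r = (1.0621669 − 1)/(10/12) = 0.074600 → 7.46%.

7.46%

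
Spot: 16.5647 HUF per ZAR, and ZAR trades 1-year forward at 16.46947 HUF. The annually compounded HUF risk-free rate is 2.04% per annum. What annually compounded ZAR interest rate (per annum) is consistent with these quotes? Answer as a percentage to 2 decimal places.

2.63%

T = 1 year.
By CIP, F/S equals the HUF-to-ZAR growth ratio: 16.46947/16.5647 = 0.9942510.
HUF growth factor: (1 + 0.0204)^1 = 1.020400.
That pins the ZAR growth at 1.0263002.
r = 1.0263002^(1/1) − 1 = 0.026300 → 2.63%.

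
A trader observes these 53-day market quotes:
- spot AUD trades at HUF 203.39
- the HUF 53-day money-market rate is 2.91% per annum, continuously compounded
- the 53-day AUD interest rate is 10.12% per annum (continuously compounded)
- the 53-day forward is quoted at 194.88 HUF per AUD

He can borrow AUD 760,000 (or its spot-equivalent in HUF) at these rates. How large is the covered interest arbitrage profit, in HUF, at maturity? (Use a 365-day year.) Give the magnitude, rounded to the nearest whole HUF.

T = 53/365 years.
Route A — deposit AUD, sell forward: 760,000 × 1.01480329382 × 194.88 = HUF 150,301,298.08.
Route B — convert at spot, deposit HUF: 760,000 × 203.39 × 1.00423441938 = HUF 155,230,941.30.
The quoted forward undervalues AUD, so borrow AUD, convert to HUF at spot, deposit the HUF at 2.91%, and buy AUD forward at 194.88 to cover the loan.
The gap between the two covered legs is HUF 4,929,643.

HUF 4,929,643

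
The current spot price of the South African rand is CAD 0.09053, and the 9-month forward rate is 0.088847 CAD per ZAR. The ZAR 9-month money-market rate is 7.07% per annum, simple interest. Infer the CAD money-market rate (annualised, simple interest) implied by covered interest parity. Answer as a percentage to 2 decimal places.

4.46%

T = 9/12 years.
By CIP, F/S equals the CAD-to-ZAR growth ratio: 0.088847/0.09053 = 0.9814095.
The ZAR side grows by 1 + 0.0707×9/12 = 1.053025.
Hence g_CAD = 1.0334487.
r = (1.0334487 − 1)/(9/12) = 0.044598 → 4.46%.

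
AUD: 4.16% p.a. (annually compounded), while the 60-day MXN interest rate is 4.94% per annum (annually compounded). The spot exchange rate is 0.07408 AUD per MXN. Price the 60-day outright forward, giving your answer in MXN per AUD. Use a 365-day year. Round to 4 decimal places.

T = 60/365 years.
Growth of 1 AUD over T: (1 + 0.0416)^(60/365) = 1.00672244.
MXN accumulates by (1 + 0.0494)^(60/365) = 1.00795784.
So F = 0.07408 × 1.00672244 / 1.00795784 = 0.073989204 (AUD/MXN).
Invert for MXN per AUD: 1 / 0.073989204 = 13.5155.

13.5155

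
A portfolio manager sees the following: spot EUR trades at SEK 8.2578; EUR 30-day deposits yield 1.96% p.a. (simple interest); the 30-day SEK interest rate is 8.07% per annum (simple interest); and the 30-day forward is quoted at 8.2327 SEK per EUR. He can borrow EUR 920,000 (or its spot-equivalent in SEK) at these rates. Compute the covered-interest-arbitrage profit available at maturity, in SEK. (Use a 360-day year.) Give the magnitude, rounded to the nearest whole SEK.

SEK 61,812

T = 30/360 years.
Route A — deposit EUR, sell forward: 920,000 × 1.001633333 × 8.2327 = SEK 7,586,455.00.
Route B — convert at spot, deposit SEK: 920,000 × 8.2578 × 1.006725 = SEK 7,648,267.01.
The quoted forward undervalues EUR, so borrow EUR, convert to SEK at spot, deposit the SEK at 8.07%, and buy EUR forward at 8.2327 to cover the loan.
Profit = 7,648,267.01 − 7,586,455.00 = SEK 61,812.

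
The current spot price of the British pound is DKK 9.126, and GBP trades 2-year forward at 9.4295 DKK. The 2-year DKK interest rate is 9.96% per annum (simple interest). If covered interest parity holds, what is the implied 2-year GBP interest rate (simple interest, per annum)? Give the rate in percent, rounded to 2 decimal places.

8.03%

T = 2 years.
By CIP, F/S equals the DKK-to-GBP growth ratio: 9.4295/9.126 = 1.0332566.
The DKK side grows by 1 + 0.0996×2 = 1.199200.
So the GBP growth factor = 1.1606023.
(1.1606023 − 1)/T = 0.080301, i.e. 8.03%.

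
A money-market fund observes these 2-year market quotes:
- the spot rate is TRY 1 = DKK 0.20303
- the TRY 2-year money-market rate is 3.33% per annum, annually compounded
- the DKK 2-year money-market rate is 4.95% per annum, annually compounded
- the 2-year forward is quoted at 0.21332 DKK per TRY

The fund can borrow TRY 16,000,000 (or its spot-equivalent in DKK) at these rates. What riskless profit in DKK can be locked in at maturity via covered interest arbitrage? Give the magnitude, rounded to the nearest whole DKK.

DKK 66,179

T = 2 years.
Keep in TRY, deliver into the forward: 16,000,000·1.06770889·0.21332 = DKK 3,644,218.57.
Swap to DKK now, deposit: 16,000,000·0.20303·1.10145025 = DKK 3,578,039.11.
The quoted forward overvalues TRY, so borrow DKK, buy TRY at spot, deposit the TRY at 3.33%, and sell the proceeds forward at 0.21332.
The gap between the two covered legs is DKK 66,179.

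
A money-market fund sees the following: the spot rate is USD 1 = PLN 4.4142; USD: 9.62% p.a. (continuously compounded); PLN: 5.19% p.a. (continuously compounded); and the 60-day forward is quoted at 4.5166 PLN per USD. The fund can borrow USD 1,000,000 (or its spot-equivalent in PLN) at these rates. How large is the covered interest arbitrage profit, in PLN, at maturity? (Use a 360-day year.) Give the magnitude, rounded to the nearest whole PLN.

PLN 137,051

T = 60/360 years.
Invest the USD and cover forward: 1,000,000 × 1.016162557 × 4.5166 = PLN 4,589,599.80.
Convert at spot and invest in PLN: 1,000,000 × 4.4142 × 1.008687519 = PLN 4,452,548.45.
The quoted forward overvalues USD, so borrow PLN, buy USD at spot, deposit the USD at 9.62%, and sell the proceeds forward at 4.5166.
The gap between the two covered legs is PLN 137,051.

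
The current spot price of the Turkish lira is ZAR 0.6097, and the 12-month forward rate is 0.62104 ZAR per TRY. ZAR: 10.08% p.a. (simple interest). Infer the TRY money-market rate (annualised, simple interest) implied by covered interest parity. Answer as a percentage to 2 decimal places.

T = 1 year.
CIP gives F = S · g_ZAR/g_TRY, so g_ZAR/g_TRY = 0.62104/0.6097 = 1.0185993.
The ZAR side grows by 1 + 0.1008×1 = 1.100800.
That pins the TRY growth at 1.0806997.
r = (1.0806997 − 1)/1 = 0.080700 → 8.07%.

8.07%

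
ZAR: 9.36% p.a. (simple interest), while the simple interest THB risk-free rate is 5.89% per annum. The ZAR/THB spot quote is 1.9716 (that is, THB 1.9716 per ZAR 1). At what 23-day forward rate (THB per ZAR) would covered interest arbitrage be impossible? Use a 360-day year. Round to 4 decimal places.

T = 23/360 years.
THB growth factor: 1 + 0.0589×23/360 = 1.0037631.
ZAR accumulates by 1 + 0.0936×23/360 = 1.005980.
Forward (THB per ZAR) = 1.9716 × 1.0037631 / 1.005980 = 1.967255.

1.9673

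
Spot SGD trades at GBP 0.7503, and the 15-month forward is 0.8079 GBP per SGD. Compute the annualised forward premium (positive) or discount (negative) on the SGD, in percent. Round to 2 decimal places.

T = 15/12 years.
(F − S)/S = (0.8079 − 0.7503)/0.7503 = 0.0767693.
Per annum: 0.0767693 / (15/12) = 0.061415 = 6.14%.

+6.14%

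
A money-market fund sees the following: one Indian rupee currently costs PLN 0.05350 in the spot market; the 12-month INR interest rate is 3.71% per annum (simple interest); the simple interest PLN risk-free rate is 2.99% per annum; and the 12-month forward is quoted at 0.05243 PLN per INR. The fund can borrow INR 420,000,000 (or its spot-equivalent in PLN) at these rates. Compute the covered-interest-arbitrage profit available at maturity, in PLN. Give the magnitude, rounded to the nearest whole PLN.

T = 1 year.
Route A — deposit INR, sell forward: 420,000,000 × 1.037100 × 0.05243 = PLN 22,837,564.26.
Route B — convert at spot, deposit PLN: 420,000,000 × 0.05350 × 1.029900 = PLN 23,141,853.00.
The quoted forward undervalues INR, so borrow INR, convert to PLN at spot, deposit the PLN at 2.99%, and buy INR forward at 0.05243 to cover the loan.
The gap between the two covered legs is PLN 304,289.

PLN 304,289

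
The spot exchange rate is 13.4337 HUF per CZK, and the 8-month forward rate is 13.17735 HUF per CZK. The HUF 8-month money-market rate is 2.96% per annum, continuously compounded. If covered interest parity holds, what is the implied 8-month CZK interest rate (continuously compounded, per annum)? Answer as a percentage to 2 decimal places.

5.85%

T = 8/12 years.
By CIP, F/S equals the HUF-to-CZK growth ratio: 13.17735/13.4337 = 0.9809174.
HUF growth factor: e^(0.0296×8/12) = 1.0199293.
That pins the CZK growth at 1.0397708.
r = ln(1.0397708)/(8/12) = 0.058500 → 5.85%.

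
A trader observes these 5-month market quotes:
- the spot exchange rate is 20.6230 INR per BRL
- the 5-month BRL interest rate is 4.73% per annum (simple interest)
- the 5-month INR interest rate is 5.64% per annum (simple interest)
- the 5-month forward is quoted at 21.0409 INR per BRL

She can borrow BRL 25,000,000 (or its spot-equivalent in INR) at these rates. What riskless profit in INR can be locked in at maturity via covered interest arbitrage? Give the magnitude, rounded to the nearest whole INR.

T = 5/12 years.
Route A — deposit BRL, sell forward: 25,000,000 × 1.01970833333 × 21.0409 = INR 536,389,526.77.
Route B — convert at spot, deposit INR: 25,000,000 × 20.6230 × 1.023500 = INR 527,691,012.50.
The quoted forward overvalues BRL, so borrow INR, buy BRL at spot, deposit the BRL at 4.73%, and sell the proceeds forward at 21.0409.
Arbitrage profit = |536,389,526.77 − 527,691,012.50| = INR 8,698,514.

INR 8,698,514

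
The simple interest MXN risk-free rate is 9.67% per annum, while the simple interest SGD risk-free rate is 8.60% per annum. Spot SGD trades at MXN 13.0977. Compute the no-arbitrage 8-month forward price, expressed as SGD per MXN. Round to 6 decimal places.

T = 8/12 years.
MXN growth factor: 1 + 0.0967×8/12 = 1.0644667.
SGD growth factor: 1 + 0.0860×8/12 = 1.0573333.
CIP: F = S · (grow MXN)/(grow SGD) = 13.0977 × 1.0644667/1.0573333 = 13.18606 MXN per SGD.
Quoted the other way: 1/13.18606 = 0.075838 SGD per MXN.

0.075838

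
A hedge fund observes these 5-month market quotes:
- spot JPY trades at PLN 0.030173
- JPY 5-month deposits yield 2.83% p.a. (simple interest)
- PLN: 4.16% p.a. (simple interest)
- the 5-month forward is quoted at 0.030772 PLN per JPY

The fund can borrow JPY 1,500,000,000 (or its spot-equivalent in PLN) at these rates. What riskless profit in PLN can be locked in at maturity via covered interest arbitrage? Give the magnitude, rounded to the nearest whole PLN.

PLN 658,282

T = 5/12 years.
Keep in JPY, deliver into the forward: 1,500,000,000·1.0117916667·0.030772 = PLN 46,702,279.75.
Swap to PLN now, deposit: 1,500,000,000·0.030173·1.0173333333 = PLN 46,043,998.00.
The quoted forward overvalues JPY, so borrow PLN, buy JPY at spot, deposit the JPY at 2.83%, and sell the proceeds forward at 0.030772.
Profit = 46,702,279.75 − 46,043,998.00 = PLN 658,282.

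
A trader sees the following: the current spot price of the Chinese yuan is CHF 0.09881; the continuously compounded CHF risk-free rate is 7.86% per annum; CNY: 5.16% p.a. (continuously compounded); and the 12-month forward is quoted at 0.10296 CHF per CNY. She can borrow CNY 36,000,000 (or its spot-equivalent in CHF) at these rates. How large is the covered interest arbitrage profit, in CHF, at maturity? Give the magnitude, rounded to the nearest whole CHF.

T = 1 year.
Invest the CNY and cover forward: 36,000,000 × 1.052954476 × 0.10296 = CHF 3,902,838.94.
Convert at spot and invest in CHF: 36,000,000 × 0.09881 × 1.081771527 = CHF 3,848,034.40.
The quoted forward overvalues CNY, so borrow CHF, buy CNY at spot, deposit the CNY at 5.16%, and sell the proceeds forward at 0.10296.
Profit = 3,902,838.94 − 3,848,034.40 = CHF 54,805.

CHF 54,805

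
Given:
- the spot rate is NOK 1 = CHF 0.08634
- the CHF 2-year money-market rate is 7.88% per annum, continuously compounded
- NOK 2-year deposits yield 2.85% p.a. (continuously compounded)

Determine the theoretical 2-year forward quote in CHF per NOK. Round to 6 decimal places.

0.095478

T = 2 years.
CHF accumulates by e^(0.0788×2) = 1.1706978.
NOK accumulates by e^(0.0285×2) = 1.0586558.
So F = 0.08634 × 1.1706978 / 1.0586558 = 0.09547773 (CHF/NOK).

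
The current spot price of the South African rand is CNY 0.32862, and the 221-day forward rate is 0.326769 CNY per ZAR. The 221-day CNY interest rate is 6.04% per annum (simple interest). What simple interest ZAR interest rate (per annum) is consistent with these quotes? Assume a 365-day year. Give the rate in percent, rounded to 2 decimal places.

7.01%

T = 221/365 years.
CIP gives F = S · g_CNY/g_ZAR, so g_CNY/g_ZAR = 0.326769/0.32862 = 0.9943674.
CNY growth factor: 1 + 0.0604×221/365 = 1.036571.
Hence g_ZAR = 1.0424427.
(1.0424427 − 1)/T = 0.070098, i.e. 7.01%.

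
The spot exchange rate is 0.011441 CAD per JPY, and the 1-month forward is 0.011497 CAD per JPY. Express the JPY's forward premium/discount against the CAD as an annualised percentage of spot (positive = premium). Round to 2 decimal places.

T = 1/12 years.
(F − S)/S = (0.011497 − 0.011441)/0.011441 = 0.0048947.
×(1/T) gives 5.87% p.a.

+5.87%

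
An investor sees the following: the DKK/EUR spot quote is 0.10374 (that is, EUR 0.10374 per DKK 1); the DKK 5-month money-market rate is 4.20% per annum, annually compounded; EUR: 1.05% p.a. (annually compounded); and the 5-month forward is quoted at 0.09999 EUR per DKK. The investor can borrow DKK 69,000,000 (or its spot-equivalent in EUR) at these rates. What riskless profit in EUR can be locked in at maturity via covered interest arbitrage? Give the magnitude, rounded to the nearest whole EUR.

T = 5/12 years.
Invest the DKK and cover forward: 69,000,000 × 1.017290252 × 0.09999 = EUR 7,018,600.81.
Convert at spot and invest in EUR: 69,000,000 × 0.10374 × 1.004361675 = EUR 7,189,281.13.
The quoted forward undervalues DKK, so borrow DKK, convert to EUR at spot, deposit the EUR at 1.05%, and buy DKK forward at 0.09999 to cover the loan.
Profit = 7,189,281.13 − 7,018,600.81 = EUR 170,680.

EUR 170,680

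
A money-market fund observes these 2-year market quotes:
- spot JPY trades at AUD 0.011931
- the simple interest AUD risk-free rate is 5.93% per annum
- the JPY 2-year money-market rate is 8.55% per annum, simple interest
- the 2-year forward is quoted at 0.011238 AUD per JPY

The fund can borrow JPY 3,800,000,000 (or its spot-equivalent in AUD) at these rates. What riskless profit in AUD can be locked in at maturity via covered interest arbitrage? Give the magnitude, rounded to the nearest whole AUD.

T = 2 years.
Keep in JPY, deliver into the forward: 3,800,000,000·1.171000·0.011238 = AUD 50,006,852.40.
Swap to AUD now, deposit: 3,800,000,000·0.011931·1.118600 = AUD 50,714,863.08.
The quoted forward undervalues JPY, so borrow JPY, convert to AUD at spot, deposit the AUD at 5.93%, and buy JPY forward at 0.011238 to cover the loan.
The gap between the two covered legs is AUD 708,011.

AUD 708,011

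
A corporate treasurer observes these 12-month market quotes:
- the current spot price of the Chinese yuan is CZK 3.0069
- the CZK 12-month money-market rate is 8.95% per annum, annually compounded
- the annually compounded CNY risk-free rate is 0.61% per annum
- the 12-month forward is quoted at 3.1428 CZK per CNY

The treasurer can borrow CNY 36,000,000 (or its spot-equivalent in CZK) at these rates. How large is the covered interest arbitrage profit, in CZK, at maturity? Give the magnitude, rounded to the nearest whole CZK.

T = 1 year.
Keep in CNY, deliver into the forward: 36,000,000·1.006100·3.1428 = CZK 113,830,958.88.
Swap to CZK now, deposit: 36,000,000·3.0069·1.089500 = CZK 117,936,631.80.
The quoted forward undervalues CNY, so borrow CNY, convert to CZK at spot, deposit the CZK at 8.95%, and buy CNY forward at 3.1428 to cover the loan.
The gap between the two covered legs is CZK 4,105,673.

CZK 4,105,673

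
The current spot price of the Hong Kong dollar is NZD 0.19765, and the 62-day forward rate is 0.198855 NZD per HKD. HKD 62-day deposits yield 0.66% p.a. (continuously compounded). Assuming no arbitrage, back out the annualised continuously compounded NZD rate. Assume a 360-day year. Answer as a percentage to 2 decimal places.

4.19%

T = 62/360 years.
By CIP, F/S equals the NZD-to-HKD growth ratio: 0.198855/0.19765 = 1.0060966.
HKD growth factor: e^(0.0066×62/360) = 1.0011373.
That pins the NZD growth at 1.0072408.
Take logs: ln 1.0072408 / (62/360) = 0.041892, so 4.19%.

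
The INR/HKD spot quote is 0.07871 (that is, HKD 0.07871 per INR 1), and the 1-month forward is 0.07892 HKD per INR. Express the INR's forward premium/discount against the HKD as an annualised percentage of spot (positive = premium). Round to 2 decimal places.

T = 1/12 years.
(F − S)/S = (0.07892 − 0.07871)/0.07871 = 0.0026680.
×(1/T) gives 3.20% p.a.

+3.20%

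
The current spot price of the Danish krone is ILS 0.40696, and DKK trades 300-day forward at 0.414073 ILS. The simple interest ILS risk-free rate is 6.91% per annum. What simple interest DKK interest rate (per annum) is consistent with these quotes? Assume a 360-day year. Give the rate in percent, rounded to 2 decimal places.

T = 300/360 years.
F/S = 0.414073/0.40696 = 1.0174784 = (growth of ILS) / (growth of DKK).
ILS growth factor: 1 + 0.0691×300/360 = 1.0575833.
Hence g_DKK = 1.039416.
(1.039416 − 1)/T = 0.047299, i.e. 4.73%.

4.73%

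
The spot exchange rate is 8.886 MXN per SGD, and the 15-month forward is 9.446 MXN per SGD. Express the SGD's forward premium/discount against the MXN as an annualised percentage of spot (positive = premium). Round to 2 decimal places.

T = 15/12 years.
SGD trades forward at +6.30205% vs spot over the period.
×(1/T) gives 5.04% p.a.

+5.04%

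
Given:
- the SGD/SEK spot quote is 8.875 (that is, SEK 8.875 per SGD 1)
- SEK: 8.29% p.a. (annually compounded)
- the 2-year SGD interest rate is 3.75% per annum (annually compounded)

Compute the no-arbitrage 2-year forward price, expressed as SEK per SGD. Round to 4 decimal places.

T = 2 years.
SEK growth factor: (1 + 0.0829)^2 = 1.1726724.
SGD growth factor: (1 + 0.0375)^2 = 1.0764063.
CIP: F = S · (grow SEK)/(grow SGD) = 8.875 × 1.1726724/1.0764063 = 9.668717 SEK per SGD.

9.6687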